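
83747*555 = 46479585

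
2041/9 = 226 + 7/9 = 226.78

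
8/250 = 4/125  =  0.03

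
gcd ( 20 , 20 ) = 20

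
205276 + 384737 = 590013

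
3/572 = 3/572 = 0.01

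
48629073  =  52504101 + -3875028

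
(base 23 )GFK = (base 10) 8829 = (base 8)21175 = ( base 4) 2021331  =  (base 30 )9o9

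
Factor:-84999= - 3^1*29^1*977^1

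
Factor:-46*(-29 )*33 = 2^1*3^1*11^1*23^1*29^1 = 44022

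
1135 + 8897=10032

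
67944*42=2853648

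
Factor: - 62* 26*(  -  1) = 2^2*13^1*31^1= 1612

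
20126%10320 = 9806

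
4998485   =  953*5245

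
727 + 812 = 1539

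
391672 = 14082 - - 377590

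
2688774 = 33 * 81478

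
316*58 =18328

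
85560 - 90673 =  - 5113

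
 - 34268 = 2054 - 36322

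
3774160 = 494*7640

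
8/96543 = 8/96543 = 0.00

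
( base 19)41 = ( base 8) 115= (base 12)65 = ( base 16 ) 4D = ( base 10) 77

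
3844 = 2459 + 1385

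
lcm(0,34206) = 0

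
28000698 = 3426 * 8173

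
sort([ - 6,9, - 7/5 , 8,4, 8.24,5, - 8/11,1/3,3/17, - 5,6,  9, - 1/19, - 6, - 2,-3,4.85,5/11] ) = [ - 6,-6, - 5, - 3, - 2, - 7/5 , - 8/11, - 1/19, 3/17,1/3 , 5/11, 4,4.85, 5,6, 8,8.24,9,9]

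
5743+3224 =8967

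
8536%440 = 176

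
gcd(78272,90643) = 1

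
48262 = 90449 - 42187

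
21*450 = 9450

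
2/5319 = 2/5319 = 0.00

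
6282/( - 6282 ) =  - 1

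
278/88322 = 139/44161= 0.00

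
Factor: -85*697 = -59245 = - 5^1*17^2*41^1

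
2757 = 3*919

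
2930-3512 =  - 582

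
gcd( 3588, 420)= 12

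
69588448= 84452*824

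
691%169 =15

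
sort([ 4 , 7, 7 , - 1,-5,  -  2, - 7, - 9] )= [  -  9, - 7, - 5, - 2, - 1, 4,7, 7] 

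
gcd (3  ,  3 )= 3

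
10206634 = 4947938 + 5258696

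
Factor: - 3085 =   -  5^1*617^1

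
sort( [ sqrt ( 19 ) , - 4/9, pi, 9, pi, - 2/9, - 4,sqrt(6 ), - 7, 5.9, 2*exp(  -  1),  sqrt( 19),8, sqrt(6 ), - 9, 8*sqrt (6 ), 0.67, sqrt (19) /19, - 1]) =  [- 9, - 7, - 4, - 1, - 4/9, - 2/9, sqrt( 19)/19, 0.67, 2* exp(  -  1),sqrt( 6),sqrt(6), pi, pi,sqrt ( 19), sqrt( 19), 5.9, 8,9, 8*sqrt(6) ] 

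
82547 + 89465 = 172012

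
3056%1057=942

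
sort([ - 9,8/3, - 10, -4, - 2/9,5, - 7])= [- 10, - 9, - 7,-4,-2/9,8/3,  5]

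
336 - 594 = -258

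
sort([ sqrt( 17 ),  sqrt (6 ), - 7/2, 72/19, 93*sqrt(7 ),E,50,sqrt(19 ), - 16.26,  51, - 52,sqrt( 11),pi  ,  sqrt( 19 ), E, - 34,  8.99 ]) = [ - 52,-34, - 16.26, - 7/2,sqrt( 6 ), E,  E, pi,  sqrt ( 11 ) , 72/19,  sqrt(17), sqrt(19), sqrt(19),  8.99,50, 51,  93 * sqrt(7 )] 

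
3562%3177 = 385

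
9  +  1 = 10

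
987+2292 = 3279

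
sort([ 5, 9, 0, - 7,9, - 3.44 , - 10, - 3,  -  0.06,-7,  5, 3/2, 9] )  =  [-10,-7,  -  7, - 3.44, - 3,  -  0.06, 0,3/2,  5 , 5,  9,9 , 9 ]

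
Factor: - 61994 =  - 2^1*139^1*223^1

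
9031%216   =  175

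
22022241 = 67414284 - 45392043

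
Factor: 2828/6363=4/9= 2^2*3^( - 2)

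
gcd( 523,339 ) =1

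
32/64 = 1/2 = 0.50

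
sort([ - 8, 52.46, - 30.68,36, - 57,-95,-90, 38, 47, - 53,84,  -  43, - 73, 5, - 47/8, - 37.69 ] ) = [ - 95, - 90,-73, - 57,-53, - 43, -37.69 , - 30.68, - 8, - 47/8, 5, 36,38,47,52.46,84]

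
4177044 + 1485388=5662432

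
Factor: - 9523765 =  - 5^1 * 1904753^1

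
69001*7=483007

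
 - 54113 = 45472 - 99585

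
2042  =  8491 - 6449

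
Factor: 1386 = 2^1*3^2*7^1 * 11^1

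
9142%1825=17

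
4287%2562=1725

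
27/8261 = 27/8261 = 0.00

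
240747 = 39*6173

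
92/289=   92/289= 0.32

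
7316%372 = 248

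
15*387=5805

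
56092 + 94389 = 150481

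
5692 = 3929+1763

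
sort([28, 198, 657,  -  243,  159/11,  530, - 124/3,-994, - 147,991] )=[ - 994,-243, - 147,  -  124/3,159/11,  28, 198, 530,657,991]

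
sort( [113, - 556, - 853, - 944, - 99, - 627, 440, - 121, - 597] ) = [ - 944, - 853,- 627, - 597,- 556, - 121, - 99, 113,  440 ]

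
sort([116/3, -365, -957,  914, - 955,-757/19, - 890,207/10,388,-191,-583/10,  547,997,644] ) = [ - 957, - 955,-890, - 365, - 191,-583/10, - 757/19, 207/10, 116/3, 388,547 , 644,914,997 ] 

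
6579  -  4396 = 2183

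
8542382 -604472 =7937910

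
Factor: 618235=5^1*61^1*2027^1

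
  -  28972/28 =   -  7243/7  =  - 1034.71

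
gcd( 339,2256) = 3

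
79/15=5 +4/15 = 5.27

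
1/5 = 1/5 = 0.20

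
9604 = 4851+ 4753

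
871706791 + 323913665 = 1195620456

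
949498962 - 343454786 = 606044176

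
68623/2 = 34311 + 1/2 = 34311.50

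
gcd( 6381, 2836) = 709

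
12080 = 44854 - 32774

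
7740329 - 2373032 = 5367297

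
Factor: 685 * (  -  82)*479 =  - 2^1*5^1*41^1*137^1 * 479^1  =  -26905430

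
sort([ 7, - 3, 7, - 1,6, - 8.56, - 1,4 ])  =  [ - 8.56 , - 3, - 1, - 1, 4,6,7 , 7]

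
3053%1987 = 1066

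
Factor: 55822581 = 3^3 * 751^1*2753^1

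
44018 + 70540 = 114558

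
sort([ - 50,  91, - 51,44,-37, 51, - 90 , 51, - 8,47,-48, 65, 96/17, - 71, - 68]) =[  -  90, -71,-68,- 51, - 50, - 48, - 37, - 8,  96/17,44, 47, 51, 51,65,91 ]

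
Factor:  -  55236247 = - 11^1*17^1*79^1*3739^1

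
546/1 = 546= 546.00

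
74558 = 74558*1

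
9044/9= 9044/9  =  1004.89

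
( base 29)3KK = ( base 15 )DD3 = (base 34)2NT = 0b110000110011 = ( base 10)3123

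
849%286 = 277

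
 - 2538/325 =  - 2538/325 =-7.81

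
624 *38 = 23712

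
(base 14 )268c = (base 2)1101010000100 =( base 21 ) F85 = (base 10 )6788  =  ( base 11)5111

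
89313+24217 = 113530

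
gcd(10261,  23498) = 31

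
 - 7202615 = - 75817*95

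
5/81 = 5/81=0.06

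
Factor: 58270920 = 2^3*3^1 * 5^1 * 149^1*3259^1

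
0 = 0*7491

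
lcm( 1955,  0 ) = 0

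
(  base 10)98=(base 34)2u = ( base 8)142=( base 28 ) 3E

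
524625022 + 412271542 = 936896564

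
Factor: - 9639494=-2^1*163^1*29569^1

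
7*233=1631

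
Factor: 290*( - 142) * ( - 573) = 2^2 *3^1*5^1*29^1*71^1 * 191^1 = 23596140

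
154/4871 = 154/4871 = 0.03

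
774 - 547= 227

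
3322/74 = 44+33/37 =44.89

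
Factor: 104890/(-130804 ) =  -85/106 = -2^(  -  1)*5^1*17^1*53^(  -  1 ) 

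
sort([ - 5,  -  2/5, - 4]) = [-5, - 4, - 2/5 ] 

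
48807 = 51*957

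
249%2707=249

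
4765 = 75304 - 70539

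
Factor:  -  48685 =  - 5^1*7^1*13^1*107^1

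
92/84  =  23/21 = 1.10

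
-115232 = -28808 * 4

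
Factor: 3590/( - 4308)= - 5/6 = - 2^( - 1 ) * 3^( - 1) * 5^1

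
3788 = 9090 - 5302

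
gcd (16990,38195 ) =5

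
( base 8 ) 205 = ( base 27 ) 4p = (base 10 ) 133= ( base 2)10000101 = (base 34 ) 3V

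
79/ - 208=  - 79/208  =  - 0.38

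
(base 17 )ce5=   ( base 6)25103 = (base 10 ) 3711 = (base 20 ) 95B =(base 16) e7f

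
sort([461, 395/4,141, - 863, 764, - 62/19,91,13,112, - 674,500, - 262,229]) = [ - 863, - 674 ,-262, - 62/19,  13, 91 , 395/4, 112,141,229,461,500, 764 ] 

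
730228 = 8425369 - 7695141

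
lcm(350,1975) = 27650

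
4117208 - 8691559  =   - 4574351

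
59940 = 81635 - 21695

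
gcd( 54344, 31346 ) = 2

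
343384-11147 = 332237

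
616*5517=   3398472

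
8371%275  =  121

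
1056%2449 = 1056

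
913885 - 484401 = 429484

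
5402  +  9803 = 15205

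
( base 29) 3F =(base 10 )102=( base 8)146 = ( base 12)86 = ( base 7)204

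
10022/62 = 161 + 20/31=161.65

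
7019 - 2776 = 4243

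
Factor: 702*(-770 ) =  - 2^2*3^3*5^1 * 7^1*11^1*13^1  =  -540540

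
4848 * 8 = 38784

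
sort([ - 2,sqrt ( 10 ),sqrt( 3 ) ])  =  [ - 2,sqrt(3 ),sqrt( 10 )]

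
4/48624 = 1/12156  =  0.00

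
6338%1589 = 1571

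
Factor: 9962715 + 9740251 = 2^1*17^1*579499^1 = 19702966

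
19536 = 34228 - 14692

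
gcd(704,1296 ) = 16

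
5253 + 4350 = 9603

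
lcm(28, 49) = 196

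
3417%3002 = 415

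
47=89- 42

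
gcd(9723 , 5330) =1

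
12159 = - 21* ( - 579) 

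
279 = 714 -435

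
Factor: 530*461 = 244330= 2^1*5^1*53^1*461^1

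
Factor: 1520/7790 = 8/41 = 2^3*41^( - 1 )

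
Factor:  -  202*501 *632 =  - 2^4*3^1*79^1*101^1*167^1=   - 63959664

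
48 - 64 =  - 16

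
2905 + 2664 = 5569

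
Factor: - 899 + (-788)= - 1687 = - 7^1*241^1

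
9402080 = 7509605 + 1892475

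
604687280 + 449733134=1054420414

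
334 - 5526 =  -5192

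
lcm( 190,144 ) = 13680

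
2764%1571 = 1193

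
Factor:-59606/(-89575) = 2^1*5^ ( - 2)*3583^( - 1 )*29803^1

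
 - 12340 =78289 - 90629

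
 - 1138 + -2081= - 3219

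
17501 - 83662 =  - 66161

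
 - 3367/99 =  - 35+98/99 = - 34.01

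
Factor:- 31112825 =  - 5^2 *47^1*26479^1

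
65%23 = 19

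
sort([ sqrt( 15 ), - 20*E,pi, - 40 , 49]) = [ - 20*E, - 40,pi,  sqrt ( 15 ),49 ]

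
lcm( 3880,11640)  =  11640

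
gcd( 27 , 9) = 9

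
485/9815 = 97/1963  =  0.05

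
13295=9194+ 4101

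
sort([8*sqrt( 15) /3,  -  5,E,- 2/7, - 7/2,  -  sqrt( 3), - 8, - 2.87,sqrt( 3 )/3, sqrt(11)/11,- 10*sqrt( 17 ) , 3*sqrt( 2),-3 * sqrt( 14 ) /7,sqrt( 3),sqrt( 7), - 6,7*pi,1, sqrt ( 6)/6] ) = [-10*sqrt(17),-8,-6, -5, - 7/2, - 2.87, - sqrt( 3), - 3 * sqrt( 14) /7, - 2/7,sqrt( 11 )/11,sqrt( 6)/6, sqrt(3 )/3, 1,sqrt(3),sqrt( 7), E,3*sqrt( 2),8*sqrt( 15)/3, 7*pi ]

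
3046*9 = 27414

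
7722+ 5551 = 13273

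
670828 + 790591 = 1461419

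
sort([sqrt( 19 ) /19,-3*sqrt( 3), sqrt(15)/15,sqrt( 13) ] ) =[ - 3*sqrt(3), sqrt(19 ) /19, sqrt(15 ) /15,  sqrt(13) ] 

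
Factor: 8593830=2^1*3^3*5^1 * 7^1*4547^1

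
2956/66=44 + 26/33=44.79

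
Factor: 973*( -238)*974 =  - 2^2*7^2*17^1*139^1*487^1=-  225553076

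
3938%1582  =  774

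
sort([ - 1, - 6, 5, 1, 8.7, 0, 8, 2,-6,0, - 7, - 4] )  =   [ - 7 ,-6, - 6,-4, - 1,0,0,1, 2,5, 8,8.7 ]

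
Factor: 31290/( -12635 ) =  - 894/361= - 2^1 *3^1*19^( -2 )*149^1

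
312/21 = 14 + 6/7=14.86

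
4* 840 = 3360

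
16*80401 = 1286416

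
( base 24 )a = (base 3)101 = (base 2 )1010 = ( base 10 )10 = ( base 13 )a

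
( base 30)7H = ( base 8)343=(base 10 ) 227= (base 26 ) 8j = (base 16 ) e3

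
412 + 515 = 927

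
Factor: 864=2^5 * 3^3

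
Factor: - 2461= -23^1*107^1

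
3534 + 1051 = 4585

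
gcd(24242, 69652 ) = 2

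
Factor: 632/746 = 2^2*79^1  *373^(-1) = 316/373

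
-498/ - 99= 5+1/33 = 5.03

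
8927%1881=1403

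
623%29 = 14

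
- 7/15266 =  - 1  +  15259/15266 = - 0.00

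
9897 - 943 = 8954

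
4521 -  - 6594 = 11115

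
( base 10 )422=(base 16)1a6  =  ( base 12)2b2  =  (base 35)c2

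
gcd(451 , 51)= 1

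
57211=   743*77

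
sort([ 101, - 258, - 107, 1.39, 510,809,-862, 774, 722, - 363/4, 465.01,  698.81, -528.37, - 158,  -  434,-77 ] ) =[-862, -528.37,- 434, - 258, - 158,- 107, - 363/4,-77,1.39, 101,465.01,510,698.81, 722,774, 809]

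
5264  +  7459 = 12723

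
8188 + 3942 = 12130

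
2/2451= 2/2451 = 0.00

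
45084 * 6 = 270504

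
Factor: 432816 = 2^4*3^1*71^1 * 127^1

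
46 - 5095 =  - 5049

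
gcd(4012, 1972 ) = 68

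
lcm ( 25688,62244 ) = 1618344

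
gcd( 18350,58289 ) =1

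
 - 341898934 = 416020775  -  757919709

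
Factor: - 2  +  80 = 2^1* 3^1*13^1 = 78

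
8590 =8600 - 10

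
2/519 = 2/519 = 0.00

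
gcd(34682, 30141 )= 1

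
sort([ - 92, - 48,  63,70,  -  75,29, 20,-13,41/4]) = [ - 92,-75, - 48, - 13,41/4,20 , 29,63,70]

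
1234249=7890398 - 6656149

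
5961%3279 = 2682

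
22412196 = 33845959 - 11433763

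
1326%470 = 386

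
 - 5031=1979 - 7010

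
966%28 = 14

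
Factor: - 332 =  -  2^2 * 83^1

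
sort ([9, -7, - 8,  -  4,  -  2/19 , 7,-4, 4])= [ - 8 ,-7,- 4,  -  4 , - 2/19, 4,7, 9]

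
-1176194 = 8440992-9617186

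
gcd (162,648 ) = 162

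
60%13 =8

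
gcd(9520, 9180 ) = 340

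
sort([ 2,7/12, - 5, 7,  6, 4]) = [ - 5,7/12,  2, 4, 6,7] 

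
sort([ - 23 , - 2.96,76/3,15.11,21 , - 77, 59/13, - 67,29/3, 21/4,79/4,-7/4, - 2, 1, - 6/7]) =[ - 77, - 67, - 23, - 2.96, - 2, - 7/4, - 6/7, 1,  59/13, 21/4, 29/3,15.11,79/4,21, 76/3 ] 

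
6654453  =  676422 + 5978031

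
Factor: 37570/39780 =17/18 = 2^( - 1 )  *  3^ (- 2)*17^1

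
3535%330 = 235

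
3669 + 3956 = 7625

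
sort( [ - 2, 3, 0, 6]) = [- 2,0, 3, 6]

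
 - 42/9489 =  - 14/3163 = -0.00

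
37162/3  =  37162/3 = 12387.33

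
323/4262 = 323/4262 = 0.08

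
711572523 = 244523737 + 467048786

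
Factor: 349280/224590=2^4*59^1*607^(- 1) = 944/607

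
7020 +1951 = 8971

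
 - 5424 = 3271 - 8695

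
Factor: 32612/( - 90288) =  -2^(-2)*3^ ( - 3)*11^( - 1 )*19^( - 1)*31^1*263^1 = - 8153/22572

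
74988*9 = 674892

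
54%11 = 10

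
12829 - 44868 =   -  32039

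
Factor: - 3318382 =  - 2^1*37^1*44843^1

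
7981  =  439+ 7542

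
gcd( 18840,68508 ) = 12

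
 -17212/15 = -17212/15  =  -1147.47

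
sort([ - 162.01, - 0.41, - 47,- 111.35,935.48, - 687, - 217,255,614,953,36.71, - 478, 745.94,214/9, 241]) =[ - 687, - 478, - 217, - 162.01,  -  111.35,-47,-0.41,  214/9,36.71,  241,255,614,745.94, 935.48,953]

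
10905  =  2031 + 8874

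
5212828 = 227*22964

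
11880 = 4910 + 6970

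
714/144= 4 + 23/24 = 4.96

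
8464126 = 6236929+2227197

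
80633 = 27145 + 53488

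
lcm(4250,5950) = 29750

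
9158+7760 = 16918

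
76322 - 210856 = - 134534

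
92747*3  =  278241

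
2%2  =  0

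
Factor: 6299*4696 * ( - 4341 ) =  - 128407231464 = -  2^3 * 3^1*587^1 * 1447^1*6299^1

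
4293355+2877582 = 7170937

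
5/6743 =5/6743 =0.00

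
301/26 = 11 + 15/26=11.58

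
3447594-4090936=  - 643342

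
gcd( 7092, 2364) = 2364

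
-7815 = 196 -8011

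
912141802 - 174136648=738005154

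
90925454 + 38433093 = 129358547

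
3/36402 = 1/12134 =0.00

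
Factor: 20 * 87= 1740 = 2^2*3^1*5^1*29^1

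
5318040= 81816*65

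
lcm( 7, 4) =28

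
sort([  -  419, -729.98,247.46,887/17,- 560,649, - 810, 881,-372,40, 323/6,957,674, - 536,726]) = [ - 810,  -  729.98, - 560,-536, - 419,- 372,40,  887/17,323/6,247.46, 649,674, 726,881, 957 ]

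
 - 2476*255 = -631380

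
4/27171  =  4/27171 = 0.00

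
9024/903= 9 + 299/301 = 9.99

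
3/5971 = 3/5971 = 0.00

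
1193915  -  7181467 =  - 5987552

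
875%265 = 80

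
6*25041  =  150246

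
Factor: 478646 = 2^1*7^1*179^1*191^1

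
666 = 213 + 453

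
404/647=404/647 = 0.62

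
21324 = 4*5331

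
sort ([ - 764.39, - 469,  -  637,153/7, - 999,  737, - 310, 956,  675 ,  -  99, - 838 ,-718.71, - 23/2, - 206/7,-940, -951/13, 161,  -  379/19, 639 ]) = [- 999,  -  940, - 838, - 764.39 , - 718.71,  -  637, - 469, - 310, - 99,-951/13, - 206/7, - 379/19, - 23/2, 153/7,  161, 639,675, 737,956 ] 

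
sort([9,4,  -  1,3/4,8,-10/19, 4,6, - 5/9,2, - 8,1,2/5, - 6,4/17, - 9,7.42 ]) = [  -  9, - 8, - 6, - 1, - 5/9, - 10/19,4/17, 2/5,3/4, 1,2, 4,4, 6,7.42,8,  9 ]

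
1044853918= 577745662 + 467108256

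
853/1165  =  853/1165=0.73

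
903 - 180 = 723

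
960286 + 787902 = 1748188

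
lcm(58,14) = 406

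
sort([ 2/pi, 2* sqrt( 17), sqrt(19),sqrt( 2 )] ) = [ 2/pi, sqrt( 2 ),sqrt( 19 ),2*sqrt( 17) ] 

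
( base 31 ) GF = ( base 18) 1a7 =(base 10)511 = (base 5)4021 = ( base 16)1FF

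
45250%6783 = 4552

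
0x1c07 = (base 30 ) 7T5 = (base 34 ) 671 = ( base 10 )7175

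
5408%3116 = 2292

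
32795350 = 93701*350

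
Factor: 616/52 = 154/13 =2^1*7^1*11^1*13^( - 1) 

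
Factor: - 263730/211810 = -447/359 = -3^1* 149^1*359^(-1)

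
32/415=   32/415 = 0.08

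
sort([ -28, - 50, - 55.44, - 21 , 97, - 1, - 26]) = [  -  55.44, - 50, - 28, - 26 , -21, - 1,  97 ] 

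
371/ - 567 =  - 53/81 = - 0.65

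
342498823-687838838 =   -  345340015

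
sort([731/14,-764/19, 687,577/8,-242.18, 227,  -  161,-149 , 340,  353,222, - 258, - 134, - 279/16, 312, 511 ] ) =[-258,-242.18, - 161, -149, - 134,-764/19, - 279/16, 731/14, 577/8, 222,227,312,340, 353,  511, 687] 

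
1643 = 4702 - 3059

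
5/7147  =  5/7147  =  0.00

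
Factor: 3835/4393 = 5^1*13^1*23^( - 1)*59^1*191^( - 1 )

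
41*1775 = 72775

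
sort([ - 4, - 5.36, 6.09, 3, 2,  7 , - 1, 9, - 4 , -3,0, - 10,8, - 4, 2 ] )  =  [ - 10,-5.36, - 4, -4, - 4, - 3 , - 1 , 0,2,2, 3, 6.09, 7,8, 9]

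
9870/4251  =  2 + 456/1417 = 2.32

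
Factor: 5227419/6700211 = 3^1*7^( -2)*136739^( - 1)*1742473^1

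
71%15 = 11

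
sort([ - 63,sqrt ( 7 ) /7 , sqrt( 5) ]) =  [ - 63, sqrt(7) /7,sqrt( 5)]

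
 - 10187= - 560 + -9627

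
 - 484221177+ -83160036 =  - 567381213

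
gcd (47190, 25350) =390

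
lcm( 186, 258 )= 7998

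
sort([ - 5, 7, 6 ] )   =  [ - 5, 6, 7]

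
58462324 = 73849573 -15387249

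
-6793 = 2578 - 9371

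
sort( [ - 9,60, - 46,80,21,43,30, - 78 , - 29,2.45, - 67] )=[ - 78, - 67,- 46, - 29, - 9, 2.45,21, 30,43,60,  80]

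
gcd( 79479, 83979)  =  9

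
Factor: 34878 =2^1*3^1*5813^1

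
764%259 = 246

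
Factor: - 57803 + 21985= -35818 = - 2^1*17909^1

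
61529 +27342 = 88871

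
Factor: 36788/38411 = 68/71 = 2^2 * 17^1*71^( - 1) 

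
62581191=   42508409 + 20072782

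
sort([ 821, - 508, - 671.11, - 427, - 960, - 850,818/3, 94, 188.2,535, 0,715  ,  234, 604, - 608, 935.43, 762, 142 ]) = [ - 960, - 850, - 671.11, - 608, -508, -427, 0, 94,142,188.2, 234, 818/3, 535 , 604, 715, 762,821, 935.43 ]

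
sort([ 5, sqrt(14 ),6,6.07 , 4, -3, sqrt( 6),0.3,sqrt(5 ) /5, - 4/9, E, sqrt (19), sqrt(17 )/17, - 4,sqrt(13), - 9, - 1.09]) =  [ - 9 , - 4, - 3, - 1.09, - 4/9, sqrt ( 17) /17 , 0.3,sqrt( 5 ) /5,sqrt( 6 ),E,sqrt(13 ),sqrt( 14),4,sqrt( 19),5,6, 6.07 ] 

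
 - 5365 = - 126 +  - 5239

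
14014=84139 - 70125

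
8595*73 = 627435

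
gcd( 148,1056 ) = 4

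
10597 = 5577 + 5020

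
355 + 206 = 561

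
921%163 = 106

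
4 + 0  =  4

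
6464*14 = 90496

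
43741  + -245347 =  - 201606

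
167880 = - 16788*(-10 ) 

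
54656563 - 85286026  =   - 30629463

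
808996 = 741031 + 67965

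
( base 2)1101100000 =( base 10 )864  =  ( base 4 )31200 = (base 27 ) 150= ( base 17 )2ge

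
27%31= 27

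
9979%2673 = 1960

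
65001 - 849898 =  - 784897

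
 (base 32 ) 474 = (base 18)d64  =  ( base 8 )10344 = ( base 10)4324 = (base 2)1000011100100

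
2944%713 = 92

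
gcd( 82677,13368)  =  3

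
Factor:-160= - 2^5  *  5^1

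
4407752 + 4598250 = 9006002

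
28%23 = 5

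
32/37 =32/37 = 0.86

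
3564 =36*99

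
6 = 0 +6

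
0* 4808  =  0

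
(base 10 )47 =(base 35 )1c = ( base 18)2B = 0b101111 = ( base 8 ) 57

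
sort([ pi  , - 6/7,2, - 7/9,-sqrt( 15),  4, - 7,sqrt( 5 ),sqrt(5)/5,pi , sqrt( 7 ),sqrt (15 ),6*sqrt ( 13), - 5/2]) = [  -  7, - sqrt ( 15), - 5/2, - 6/7,  -  7/9,sqrt( 5 )/5,2 , sqrt(5),sqrt(7),pi , pi,sqrt( 15 ),4,6  *sqrt(13)] 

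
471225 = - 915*(- 515 ) 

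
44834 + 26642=71476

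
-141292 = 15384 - 156676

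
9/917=9/917 = 0.01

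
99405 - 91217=8188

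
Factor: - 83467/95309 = - 19^1 * 23^1*499^( - 1)  =  - 437/499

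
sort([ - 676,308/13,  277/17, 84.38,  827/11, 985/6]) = [ - 676 , 277/17, 308/13, 827/11, 84.38,985/6] 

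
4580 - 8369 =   -  3789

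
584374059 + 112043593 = 696417652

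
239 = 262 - 23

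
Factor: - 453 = - 3^1*151^1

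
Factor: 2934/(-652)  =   -9/2 = -2^( - 1 )* 3^2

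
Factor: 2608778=2^1 * 1304389^1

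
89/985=89/985= 0.09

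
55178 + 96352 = 151530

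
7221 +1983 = 9204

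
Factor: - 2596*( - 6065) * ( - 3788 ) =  - 2^4*5^1 * 11^1 * 59^1*947^1*1213^1 = - 59641075120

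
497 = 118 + 379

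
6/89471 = 6/89471= 0.00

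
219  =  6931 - 6712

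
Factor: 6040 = 2^3*5^1*151^1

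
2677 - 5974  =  - 3297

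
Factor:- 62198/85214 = - 227^1*311^( - 1 ) = - 227/311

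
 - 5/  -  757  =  5/757 =0.01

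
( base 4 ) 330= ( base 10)60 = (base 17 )39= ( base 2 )111100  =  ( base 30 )20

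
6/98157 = 2/32719 =0.00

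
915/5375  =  183/1075 =0.17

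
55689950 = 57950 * 961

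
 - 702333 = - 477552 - 224781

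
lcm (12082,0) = 0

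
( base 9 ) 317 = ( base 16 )103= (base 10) 259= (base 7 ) 520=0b100000011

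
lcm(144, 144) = 144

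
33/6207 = 11/2069 = 0.01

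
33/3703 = 33/3703 = 0.01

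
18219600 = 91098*200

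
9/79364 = 9/79364 = 0.00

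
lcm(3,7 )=21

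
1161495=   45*25811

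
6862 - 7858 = - 996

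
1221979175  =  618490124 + 603489051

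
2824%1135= 554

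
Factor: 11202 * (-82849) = -928074498 = - 2^1*3^1*13^1*1867^1*6373^1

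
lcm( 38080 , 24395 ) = 1561280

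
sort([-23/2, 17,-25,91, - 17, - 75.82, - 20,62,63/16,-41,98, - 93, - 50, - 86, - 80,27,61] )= [ - 93, - 86, - 80,-75.82, - 50,-41, - 25, - 20, - 17,-23/2,63/16,17,27, 61, 62,  91 , 98 ]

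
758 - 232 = 526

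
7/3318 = 1/474 = 0.00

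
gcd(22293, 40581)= 9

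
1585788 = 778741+807047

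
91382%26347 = 12341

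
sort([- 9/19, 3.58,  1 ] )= [  -  9/19, 1 , 3.58]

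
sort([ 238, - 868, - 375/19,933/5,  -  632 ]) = [ - 868, - 632, - 375/19 , 933/5 , 238 ]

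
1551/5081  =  1551/5081 = 0.31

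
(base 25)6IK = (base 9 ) 5708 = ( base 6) 31312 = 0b1000001111100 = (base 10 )4220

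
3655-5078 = - 1423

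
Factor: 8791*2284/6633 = 20078644/6633 = 2^2*3^( - 2)*11^(  -  1 ) * 59^1*67^(- 1)*149^1  *  571^1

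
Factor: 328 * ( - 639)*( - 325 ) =68117400 = 2^3  *3^2 * 5^2*13^1  *  41^1* 71^1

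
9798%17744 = 9798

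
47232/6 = 7872= 7872.00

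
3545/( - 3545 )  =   - 1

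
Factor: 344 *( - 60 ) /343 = - 2^5 * 3^1*5^1 * 7^( - 3)*43^1  =  - 20640/343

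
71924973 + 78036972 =149961945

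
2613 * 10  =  26130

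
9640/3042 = 4820/1521 = 3.17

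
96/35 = 2+26/35=2.74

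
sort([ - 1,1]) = [ - 1, 1]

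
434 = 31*14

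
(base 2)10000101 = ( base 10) 133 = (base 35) 3S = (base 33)41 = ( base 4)2011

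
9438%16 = 14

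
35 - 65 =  - 30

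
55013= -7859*( - 7)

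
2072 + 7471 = 9543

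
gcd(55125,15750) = 7875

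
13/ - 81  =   - 13/81  =  - 0.16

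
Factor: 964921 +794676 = 7^1 * 41^1*6131^1 = 1759597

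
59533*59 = 3512447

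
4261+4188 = 8449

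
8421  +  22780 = 31201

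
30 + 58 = 88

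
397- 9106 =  - 8709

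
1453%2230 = 1453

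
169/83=2 + 3/83 = 2.04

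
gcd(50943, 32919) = 3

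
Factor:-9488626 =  - 2^1*7^1*29^1*23371^1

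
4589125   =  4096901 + 492224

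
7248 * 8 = 57984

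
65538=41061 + 24477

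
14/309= 14/309  =  0.05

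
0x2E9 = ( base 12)521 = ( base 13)454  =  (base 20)1h5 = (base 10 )745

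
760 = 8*95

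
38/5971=38/5971 =0.01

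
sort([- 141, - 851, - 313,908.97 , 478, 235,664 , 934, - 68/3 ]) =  [ - 851, - 313, - 141, - 68/3,  235,478,664,908.97, 934 ]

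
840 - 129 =711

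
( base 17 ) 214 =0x257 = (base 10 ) 599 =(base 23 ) 131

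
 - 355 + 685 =330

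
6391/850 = 7 + 441/850= 7.52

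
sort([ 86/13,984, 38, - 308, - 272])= [  -  308, - 272,86/13, 38, 984] 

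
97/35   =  97/35 = 2.77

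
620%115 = 45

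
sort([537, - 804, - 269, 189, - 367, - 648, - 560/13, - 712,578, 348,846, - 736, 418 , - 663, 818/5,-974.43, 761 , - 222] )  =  [ - 974.43, - 804, - 736, - 712, - 663,- 648,-367, - 269, - 222, - 560/13,818/5 , 189, 348, 418, 537,578,761, 846] 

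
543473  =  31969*17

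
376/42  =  188/21 = 8.95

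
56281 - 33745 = 22536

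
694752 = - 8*( - 86844)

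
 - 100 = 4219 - 4319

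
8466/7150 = 4233/3575 = 1.18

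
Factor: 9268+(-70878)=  - 61610= - 2^1*5^1*61^1*101^1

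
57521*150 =8628150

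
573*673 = 385629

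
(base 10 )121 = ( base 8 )171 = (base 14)89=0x79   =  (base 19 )67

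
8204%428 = 72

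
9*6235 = 56115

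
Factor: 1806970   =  2^1*5^1*11^1* 16427^1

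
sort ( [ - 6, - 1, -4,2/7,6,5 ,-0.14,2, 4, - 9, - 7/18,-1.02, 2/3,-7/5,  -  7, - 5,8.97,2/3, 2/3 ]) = [ - 9, - 7, - 6, - 5, - 4, - 7/5, - 1.02, - 1, - 7/18,-0.14,2/7,2/3,  2/3,2/3,2,4 , 5 , 6,  8.97] 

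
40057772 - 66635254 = - 26577482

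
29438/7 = 29438/7 =4205.43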